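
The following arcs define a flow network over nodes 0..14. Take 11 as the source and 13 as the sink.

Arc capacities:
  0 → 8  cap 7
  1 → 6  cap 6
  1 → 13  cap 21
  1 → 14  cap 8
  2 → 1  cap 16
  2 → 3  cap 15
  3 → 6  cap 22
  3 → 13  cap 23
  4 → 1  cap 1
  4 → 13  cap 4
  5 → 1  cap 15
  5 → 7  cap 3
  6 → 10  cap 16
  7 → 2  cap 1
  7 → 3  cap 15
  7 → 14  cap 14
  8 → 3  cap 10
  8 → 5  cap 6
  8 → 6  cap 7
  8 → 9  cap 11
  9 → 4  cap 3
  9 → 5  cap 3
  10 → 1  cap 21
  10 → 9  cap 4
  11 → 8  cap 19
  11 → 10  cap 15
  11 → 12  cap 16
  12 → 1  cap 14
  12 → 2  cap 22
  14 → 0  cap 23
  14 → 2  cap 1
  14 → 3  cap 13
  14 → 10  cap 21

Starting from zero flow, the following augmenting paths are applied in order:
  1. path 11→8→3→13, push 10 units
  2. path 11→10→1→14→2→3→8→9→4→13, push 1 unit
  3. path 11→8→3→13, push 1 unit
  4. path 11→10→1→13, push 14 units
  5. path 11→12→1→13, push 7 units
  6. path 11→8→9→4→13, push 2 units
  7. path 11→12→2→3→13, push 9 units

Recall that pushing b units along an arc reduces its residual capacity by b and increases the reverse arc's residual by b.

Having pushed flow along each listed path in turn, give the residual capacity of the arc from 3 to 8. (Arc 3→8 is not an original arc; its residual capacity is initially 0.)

Residual capacity of (3,8): 10

after path 1 (11→8→3→13, push 10): res(3,8)=10
after path 2 (11→10→1→14→2→3→8→9→4→13, push 1): res(3,8)=9
after path 3 (11→8→3→13, push 1): res(3,8)=10
after path 4 (11→10→1→13, push 14): res(3,8)=10
after path 5 (11→12→1→13, push 7): res(3,8)=10
after path 6 (11→8→9→4→13, push 2): res(3,8)=10
after path 7 (11→12→2→3→13, push 9): res(3,8)=10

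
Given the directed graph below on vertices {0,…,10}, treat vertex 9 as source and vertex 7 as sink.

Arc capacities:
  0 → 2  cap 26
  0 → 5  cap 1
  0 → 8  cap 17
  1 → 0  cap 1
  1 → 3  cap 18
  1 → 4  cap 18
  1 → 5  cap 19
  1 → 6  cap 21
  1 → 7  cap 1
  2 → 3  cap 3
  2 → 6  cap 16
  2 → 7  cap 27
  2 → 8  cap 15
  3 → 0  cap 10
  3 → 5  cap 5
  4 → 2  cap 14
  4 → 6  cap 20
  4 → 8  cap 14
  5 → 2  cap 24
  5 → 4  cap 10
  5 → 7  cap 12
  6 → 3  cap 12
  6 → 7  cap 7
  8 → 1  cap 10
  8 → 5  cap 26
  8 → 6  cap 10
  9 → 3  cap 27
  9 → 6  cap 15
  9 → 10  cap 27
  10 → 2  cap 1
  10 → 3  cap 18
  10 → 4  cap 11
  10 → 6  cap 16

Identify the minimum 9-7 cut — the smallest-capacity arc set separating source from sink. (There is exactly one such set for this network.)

augment #1: 9→6→7 push 7
augment #2: 9→3→5→7 push 5
augment #3: 9→10→2→7 push 1
augment #4: 9→3→0→2→7 push 10
augment #5: 9→10→4→2→7 push 11
max flow = 34; residual-reachable set from 9 gives S-side
cut edges (S→T): {(3,0), (3,5), (6,7), (10,2), (10,4)} total cap 34

Min-cut arcs: {(3,0), (3,5), (6,7), (10,2), (10,4)} (total capacity 34)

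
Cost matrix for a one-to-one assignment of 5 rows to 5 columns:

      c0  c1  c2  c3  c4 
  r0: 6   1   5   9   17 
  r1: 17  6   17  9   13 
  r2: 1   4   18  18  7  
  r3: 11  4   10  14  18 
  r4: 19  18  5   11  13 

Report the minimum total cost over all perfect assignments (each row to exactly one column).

Minimum assignment cost: 31

optimal assignment: row0→col0 (cost 6), row1→col3 (cost 9), row2→col4 (cost 7), row3→col1 (cost 4), row4→col2 (cost 5)
total = 6 + 9 + 7 + 4 + 5 = 31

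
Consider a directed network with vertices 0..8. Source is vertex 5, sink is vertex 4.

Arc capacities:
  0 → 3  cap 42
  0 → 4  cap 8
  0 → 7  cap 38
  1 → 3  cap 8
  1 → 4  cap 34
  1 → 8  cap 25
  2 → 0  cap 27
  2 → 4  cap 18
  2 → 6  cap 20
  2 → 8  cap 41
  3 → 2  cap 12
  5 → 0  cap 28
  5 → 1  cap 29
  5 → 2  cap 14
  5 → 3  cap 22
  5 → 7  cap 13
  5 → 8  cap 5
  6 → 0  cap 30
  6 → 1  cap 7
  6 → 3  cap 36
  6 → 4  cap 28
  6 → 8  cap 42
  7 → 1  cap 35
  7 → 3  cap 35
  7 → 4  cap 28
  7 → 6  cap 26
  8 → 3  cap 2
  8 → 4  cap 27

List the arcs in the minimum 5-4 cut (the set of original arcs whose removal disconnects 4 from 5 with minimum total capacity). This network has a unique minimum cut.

Min-cut arcs: {(3,2), (5,0), (5,1), (5,2), (5,7), (5,8)} (total capacity 101)

augment #1: 5→0→4 push 8
augment #2: 5→1→4 push 29
augment #3: 5→2→4 push 14
augment #4: 5→7→4 push 13
augment #5: 5→8→4 push 5
augment #6: 5→0→7→4 push 15
augment #7: 5→3→2→4 push 4
augment #8: 5→0→7→1→4 push 5
augment #9: 5→3→2→6→4 push 8
max flow = 101; residual-reachable set from 5 gives S-side
cut edges (S→T): {(3,2), (5,0), (5,1), (5,2), (5,7), (5,8)} total cap 101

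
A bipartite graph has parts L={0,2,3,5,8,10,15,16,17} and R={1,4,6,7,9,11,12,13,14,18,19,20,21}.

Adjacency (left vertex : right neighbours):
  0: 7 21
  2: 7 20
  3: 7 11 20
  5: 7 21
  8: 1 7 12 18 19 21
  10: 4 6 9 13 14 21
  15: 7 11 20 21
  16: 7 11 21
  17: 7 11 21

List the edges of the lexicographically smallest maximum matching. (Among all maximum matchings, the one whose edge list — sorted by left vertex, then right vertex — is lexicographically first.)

|M| = 6 (so the lex-smallest maximum matching has 6 edges)
process left vertices in ascending order; for each, take the smallest-labelled available neighbour that still permits 6 edges overall, or leave it unmatched if none does
lex-smallest matching: {0-7, 2-20, 3-11, 5-21, 8-1, 10-4}

Lex-smallest maximum matching: {(0,7), (2,20), (3,11), (5,21), (8,1), (10,4)}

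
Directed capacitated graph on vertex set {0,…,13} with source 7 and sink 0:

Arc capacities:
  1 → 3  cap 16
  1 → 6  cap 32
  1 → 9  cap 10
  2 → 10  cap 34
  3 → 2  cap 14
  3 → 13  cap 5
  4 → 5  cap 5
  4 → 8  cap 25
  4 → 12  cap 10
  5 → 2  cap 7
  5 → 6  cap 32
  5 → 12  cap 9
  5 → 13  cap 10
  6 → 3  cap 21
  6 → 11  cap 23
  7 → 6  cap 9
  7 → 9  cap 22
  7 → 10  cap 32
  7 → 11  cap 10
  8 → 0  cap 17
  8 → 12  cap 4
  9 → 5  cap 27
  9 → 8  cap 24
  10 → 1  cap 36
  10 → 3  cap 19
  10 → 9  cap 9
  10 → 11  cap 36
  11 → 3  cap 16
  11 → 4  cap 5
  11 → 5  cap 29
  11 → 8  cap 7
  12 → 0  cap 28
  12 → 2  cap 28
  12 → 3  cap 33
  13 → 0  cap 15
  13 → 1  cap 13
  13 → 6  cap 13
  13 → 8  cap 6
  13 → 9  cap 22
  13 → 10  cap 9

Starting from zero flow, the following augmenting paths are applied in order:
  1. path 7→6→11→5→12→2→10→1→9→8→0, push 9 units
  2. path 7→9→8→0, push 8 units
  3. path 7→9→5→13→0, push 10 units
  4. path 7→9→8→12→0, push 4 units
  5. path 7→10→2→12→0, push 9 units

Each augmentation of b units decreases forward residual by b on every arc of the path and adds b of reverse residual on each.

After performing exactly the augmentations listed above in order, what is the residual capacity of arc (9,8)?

Residual capacity of (9,8): 3

after path 1 (7→6→11→5→12→2→10→1→9→8→0, push 9): res(9,8)=15
after path 2 (7→9→8→0, push 8): res(9,8)=7
after path 3 (7→9→5→13→0, push 10): res(9,8)=7
after path 4 (7→9→8→12→0, push 4): res(9,8)=3
after path 5 (7→10→2→12→0, push 9): res(9,8)=3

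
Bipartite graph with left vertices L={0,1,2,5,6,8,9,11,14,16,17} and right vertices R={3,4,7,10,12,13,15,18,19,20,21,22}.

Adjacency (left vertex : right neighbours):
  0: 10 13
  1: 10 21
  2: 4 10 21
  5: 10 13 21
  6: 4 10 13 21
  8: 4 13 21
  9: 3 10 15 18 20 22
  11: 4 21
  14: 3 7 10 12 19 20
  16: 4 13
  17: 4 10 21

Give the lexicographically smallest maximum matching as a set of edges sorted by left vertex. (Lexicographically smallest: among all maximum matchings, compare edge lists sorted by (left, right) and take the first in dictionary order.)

|M| = 6 (so the lex-smallest maximum matching has 6 edges)
process left vertices in ascending order; for each, take the smallest-labelled available neighbour that still permits 6 edges overall, or leave it unmatched if none does
lex-smallest matching: {0-10, 1-21, 2-4, 5-13, 9-3, 14-7}

Lex-smallest maximum matching: {(0,10), (1,21), (2,4), (5,13), (9,3), (14,7)}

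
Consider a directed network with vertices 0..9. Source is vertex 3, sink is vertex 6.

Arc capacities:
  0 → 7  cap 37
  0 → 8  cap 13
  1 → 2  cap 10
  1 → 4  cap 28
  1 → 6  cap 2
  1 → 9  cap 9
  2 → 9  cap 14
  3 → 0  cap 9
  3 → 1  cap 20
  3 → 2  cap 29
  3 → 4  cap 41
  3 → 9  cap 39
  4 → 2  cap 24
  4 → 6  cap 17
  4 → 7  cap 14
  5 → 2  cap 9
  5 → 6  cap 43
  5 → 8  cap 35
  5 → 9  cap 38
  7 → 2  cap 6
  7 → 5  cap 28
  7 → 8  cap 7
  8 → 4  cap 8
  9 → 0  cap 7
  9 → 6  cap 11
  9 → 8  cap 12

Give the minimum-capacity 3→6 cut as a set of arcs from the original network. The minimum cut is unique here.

Min-cut arcs: {(1,6), (4,6), (7,5), (9,6)} (total capacity 58)

augment #1: 3→1→6 push 2
augment #2: 3→4→6 push 17
augment #3: 3→9→6 push 11
augment #4: 3→0→7→5→6 push 9
augment #5: 3→4→7→5→6 push 14
augment #6: 3→9→0→7→5→6 push 5
max flow = 58; residual-reachable set from 3 gives S-side
cut edges (S→T): {(1,6), (4,6), (7,5), (9,6)} total cap 58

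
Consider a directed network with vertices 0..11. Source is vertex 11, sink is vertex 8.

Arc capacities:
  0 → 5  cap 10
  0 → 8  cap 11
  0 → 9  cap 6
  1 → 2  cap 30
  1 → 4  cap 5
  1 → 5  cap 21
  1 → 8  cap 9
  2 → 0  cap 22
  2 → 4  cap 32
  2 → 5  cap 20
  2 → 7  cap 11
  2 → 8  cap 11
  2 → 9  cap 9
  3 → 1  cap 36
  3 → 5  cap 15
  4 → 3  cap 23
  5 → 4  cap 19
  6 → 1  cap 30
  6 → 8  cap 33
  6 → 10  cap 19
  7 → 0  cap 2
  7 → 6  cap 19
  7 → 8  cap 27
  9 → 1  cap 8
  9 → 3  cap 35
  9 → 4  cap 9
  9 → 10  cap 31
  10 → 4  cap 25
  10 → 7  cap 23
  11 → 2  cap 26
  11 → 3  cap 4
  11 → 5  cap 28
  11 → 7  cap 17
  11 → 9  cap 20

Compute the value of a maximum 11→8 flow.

augment #1: 11→2→8 bottleneck 11, total now 11
augment #2: 11→7→8 bottleneck 17, total now 28
augment #3: 11→2→0→8 bottleneck 11, total now 39
augment #4: 11→2→7→8 bottleneck 4, total now 43
augment #5: 11→3→1→8 bottleneck 4, total now 47
augment #6: 11→9→1→8 bottleneck 5, total now 52
augment #7: 11→9→10→7→8 bottleneck 6, total now 58
augment #8: 11→9→10→7→6→8 bottleneck 9, total now 67
augment #9: 11→5→4→3→1→2→7→6→8 bottleneck 7, total now 74
augment #10: 11→5→4→3→1→9→10→7→6→8 bottleneck 3, total now 77

Maximum flow value: 77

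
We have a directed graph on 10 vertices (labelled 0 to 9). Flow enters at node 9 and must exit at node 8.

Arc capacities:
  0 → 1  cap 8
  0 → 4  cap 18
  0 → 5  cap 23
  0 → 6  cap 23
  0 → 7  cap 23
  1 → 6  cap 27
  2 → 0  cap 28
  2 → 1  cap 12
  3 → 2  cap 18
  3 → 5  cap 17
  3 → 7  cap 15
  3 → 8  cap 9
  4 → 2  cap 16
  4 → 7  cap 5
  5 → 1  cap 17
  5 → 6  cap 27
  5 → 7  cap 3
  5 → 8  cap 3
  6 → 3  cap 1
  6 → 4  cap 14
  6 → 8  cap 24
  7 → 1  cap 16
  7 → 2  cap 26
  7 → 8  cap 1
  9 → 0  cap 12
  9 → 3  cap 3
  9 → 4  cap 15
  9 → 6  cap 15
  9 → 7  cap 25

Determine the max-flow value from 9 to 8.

Maximum flow value: 32

augment #1: 9→3→8 bottleneck 3, total now 3
augment #2: 9→6→8 bottleneck 15, total now 18
augment #3: 9→7→8 bottleneck 1, total now 19
augment #4: 9→0→5→8 bottleneck 3, total now 22
augment #5: 9→0→6→8 bottleneck 9, total now 31
augment #6: 9→7→1→6→3→8 bottleneck 1, total now 32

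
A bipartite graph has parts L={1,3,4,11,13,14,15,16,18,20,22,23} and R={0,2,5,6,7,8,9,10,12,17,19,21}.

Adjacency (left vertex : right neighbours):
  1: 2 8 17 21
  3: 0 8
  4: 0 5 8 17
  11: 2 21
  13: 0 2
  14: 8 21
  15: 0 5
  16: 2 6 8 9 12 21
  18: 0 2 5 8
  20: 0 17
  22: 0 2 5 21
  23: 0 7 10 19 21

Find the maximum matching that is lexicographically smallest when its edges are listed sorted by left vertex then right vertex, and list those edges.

|M| = 8 (so the lex-smallest maximum matching has 8 edges)
process left vertices in ascending order; for each, take the smallest-labelled available neighbour that still permits 8 edges overall, or leave it unmatched if none does
lex-smallest matching: {1-2, 3-0, 4-5, 11-21, 14-8, 16-6, 20-17, 23-7}

Lex-smallest maximum matching: {(1,2), (3,0), (4,5), (11,21), (14,8), (16,6), (20,17), (23,7)}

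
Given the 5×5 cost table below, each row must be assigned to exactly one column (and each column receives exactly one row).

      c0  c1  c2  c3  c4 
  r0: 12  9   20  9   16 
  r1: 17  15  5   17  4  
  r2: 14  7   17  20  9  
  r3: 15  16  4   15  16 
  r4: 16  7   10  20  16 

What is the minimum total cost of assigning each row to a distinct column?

optimal assignment: row0→col3 (cost 9), row1→col4 (cost 4), row2→col0 (cost 14), row3→col2 (cost 4), row4→col1 (cost 7)
total = 9 + 4 + 14 + 4 + 7 = 38

Minimum assignment cost: 38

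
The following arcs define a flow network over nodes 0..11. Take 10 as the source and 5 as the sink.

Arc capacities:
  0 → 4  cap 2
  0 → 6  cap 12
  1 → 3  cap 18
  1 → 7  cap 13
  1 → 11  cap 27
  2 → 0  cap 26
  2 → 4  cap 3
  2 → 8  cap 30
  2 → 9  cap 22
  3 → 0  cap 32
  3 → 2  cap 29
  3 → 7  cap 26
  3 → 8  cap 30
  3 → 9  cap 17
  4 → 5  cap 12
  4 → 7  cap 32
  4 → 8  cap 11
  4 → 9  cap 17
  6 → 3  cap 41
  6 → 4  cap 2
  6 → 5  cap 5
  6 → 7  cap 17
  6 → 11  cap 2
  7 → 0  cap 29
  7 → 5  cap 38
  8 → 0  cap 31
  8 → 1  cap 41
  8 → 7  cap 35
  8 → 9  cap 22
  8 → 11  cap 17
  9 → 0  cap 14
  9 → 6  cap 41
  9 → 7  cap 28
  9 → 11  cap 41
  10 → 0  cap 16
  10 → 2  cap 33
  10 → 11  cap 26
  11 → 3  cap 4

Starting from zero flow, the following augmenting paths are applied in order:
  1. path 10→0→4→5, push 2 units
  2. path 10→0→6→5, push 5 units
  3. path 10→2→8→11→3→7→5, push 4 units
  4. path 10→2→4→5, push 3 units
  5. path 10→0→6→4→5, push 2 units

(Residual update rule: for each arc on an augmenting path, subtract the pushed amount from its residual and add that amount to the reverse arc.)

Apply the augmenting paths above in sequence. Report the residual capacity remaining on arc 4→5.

Residual capacity of (4,5): 5

after path 1 (10→0→4→5, push 2): res(4,5)=10
after path 2 (10→0→6→5, push 5): res(4,5)=10
after path 3 (10→2→8→11→3→7→5, push 4): res(4,5)=10
after path 4 (10→2→4→5, push 3): res(4,5)=7
after path 5 (10→0→6→4→5, push 2): res(4,5)=5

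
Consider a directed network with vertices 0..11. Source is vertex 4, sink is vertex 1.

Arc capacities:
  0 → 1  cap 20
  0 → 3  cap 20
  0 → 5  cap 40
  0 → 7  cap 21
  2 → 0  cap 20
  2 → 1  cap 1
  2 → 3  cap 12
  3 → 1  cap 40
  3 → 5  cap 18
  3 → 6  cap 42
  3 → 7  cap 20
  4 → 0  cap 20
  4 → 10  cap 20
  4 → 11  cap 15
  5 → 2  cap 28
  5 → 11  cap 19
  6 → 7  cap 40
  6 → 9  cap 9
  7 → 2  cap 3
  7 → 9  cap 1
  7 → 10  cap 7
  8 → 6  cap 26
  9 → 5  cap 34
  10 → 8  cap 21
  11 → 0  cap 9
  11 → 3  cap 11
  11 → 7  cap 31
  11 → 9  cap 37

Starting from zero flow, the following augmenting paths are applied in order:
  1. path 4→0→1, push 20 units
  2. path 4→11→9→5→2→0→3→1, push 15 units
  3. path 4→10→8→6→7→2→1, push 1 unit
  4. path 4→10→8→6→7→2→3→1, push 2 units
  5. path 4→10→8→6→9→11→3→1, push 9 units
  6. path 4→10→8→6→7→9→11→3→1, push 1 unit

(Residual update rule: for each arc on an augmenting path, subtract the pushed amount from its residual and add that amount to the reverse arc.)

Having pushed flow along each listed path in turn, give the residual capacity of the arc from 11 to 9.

after path 1 (4→0→1, push 20): res(11,9)=37
after path 2 (4→11→9→5→2→0→3→1, push 15): res(11,9)=22
after path 3 (4→10→8→6→7→2→1, push 1): res(11,9)=22
after path 4 (4→10→8→6→7→2→3→1, push 2): res(11,9)=22
after path 5 (4→10→8→6→9→11→3→1, push 9): res(11,9)=31
after path 6 (4→10→8→6→7→9→11→3→1, push 1): res(11,9)=32

Residual capacity of (11,9): 32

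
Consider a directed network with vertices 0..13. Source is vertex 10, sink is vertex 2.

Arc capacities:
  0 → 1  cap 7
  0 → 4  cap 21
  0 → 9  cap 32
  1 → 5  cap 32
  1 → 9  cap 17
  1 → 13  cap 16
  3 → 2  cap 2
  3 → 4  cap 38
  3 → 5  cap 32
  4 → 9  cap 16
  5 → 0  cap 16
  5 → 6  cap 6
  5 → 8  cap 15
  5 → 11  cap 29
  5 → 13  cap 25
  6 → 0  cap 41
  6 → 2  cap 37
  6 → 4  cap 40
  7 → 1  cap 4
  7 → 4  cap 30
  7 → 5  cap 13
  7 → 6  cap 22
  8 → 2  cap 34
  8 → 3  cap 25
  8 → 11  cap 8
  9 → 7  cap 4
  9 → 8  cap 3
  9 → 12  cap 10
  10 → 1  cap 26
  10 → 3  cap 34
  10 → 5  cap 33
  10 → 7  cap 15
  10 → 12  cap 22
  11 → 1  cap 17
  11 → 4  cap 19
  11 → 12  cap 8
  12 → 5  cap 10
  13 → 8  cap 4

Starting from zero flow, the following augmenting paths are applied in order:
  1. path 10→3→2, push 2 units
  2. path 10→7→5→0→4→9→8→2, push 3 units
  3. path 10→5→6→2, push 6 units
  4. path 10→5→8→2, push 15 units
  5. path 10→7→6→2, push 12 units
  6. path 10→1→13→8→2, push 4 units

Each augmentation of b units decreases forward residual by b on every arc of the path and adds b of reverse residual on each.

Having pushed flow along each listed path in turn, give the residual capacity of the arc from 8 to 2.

Residual capacity of (8,2): 12

after path 1 (10→3→2, push 2): res(8,2)=34
after path 2 (10→7→5→0→4→9→8→2, push 3): res(8,2)=31
after path 3 (10→5→6→2, push 6): res(8,2)=31
after path 4 (10→5→8→2, push 15): res(8,2)=16
after path 5 (10→7→6→2, push 12): res(8,2)=16
after path 6 (10→1→13→8→2, push 4): res(8,2)=12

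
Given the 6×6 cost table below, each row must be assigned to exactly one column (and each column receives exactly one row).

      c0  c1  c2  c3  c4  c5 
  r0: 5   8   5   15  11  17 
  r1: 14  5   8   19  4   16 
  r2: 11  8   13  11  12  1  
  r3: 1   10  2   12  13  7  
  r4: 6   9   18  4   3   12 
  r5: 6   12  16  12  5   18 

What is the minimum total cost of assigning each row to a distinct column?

optimal assignment: row0→col2 (cost 5), row1→col1 (cost 5), row2→col5 (cost 1), row3→col0 (cost 1), row4→col3 (cost 4), row5→col4 (cost 5)
total = 5 + 5 + 1 + 1 + 4 + 5 = 21

Minimum assignment cost: 21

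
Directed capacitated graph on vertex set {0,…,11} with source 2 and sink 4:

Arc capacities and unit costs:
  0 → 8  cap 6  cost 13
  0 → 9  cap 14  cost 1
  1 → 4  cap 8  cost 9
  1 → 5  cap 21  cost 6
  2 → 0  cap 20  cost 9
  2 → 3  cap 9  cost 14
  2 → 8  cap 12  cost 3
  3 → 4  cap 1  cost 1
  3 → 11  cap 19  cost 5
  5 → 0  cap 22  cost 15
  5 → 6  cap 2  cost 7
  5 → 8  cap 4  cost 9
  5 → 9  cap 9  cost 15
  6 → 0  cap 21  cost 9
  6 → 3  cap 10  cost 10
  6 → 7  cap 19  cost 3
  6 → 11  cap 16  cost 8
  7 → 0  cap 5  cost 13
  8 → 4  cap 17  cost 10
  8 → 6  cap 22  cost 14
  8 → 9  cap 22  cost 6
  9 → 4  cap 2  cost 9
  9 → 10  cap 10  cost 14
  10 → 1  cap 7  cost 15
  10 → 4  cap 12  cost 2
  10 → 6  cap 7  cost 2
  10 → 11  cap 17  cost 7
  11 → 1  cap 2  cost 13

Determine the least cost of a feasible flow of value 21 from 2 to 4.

shortest-cost path #1: 2→8→4 push 12 @ unit cost 13 (adds 156)
shortest-cost path #2: 2→3→4 push 1 @ unit cost 15 (adds 15)
shortest-cost path #3: 2→0→9→4 push 2 @ unit cost 19 (adds 38)
shortest-cost path #4: 2→0→9→10→4 push 6 @ unit cost 26 (adds 156)
total cost = 365

Minimum cost for 21 units: 365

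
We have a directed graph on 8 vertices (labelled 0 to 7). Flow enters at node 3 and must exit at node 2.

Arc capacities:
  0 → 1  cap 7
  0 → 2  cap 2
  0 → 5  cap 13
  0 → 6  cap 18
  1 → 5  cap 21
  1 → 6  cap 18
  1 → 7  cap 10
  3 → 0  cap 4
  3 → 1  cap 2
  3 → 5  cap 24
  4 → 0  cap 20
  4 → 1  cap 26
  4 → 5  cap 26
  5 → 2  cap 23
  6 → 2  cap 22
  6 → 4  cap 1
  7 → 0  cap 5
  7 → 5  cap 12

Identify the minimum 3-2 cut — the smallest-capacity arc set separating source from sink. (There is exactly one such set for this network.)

augment #1: 3→0→2 push 2
augment #2: 3→5→2 push 23
augment #3: 3→0→6→2 push 2
augment #4: 3→1→6→2 push 2
max flow = 29; residual-reachable set from 3 gives S-side
cut edges (S→T): {(3,0), (3,1), (5,2)} total cap 29

Min-cut arcs: {(3,0), (3,1), (5,2)} (total capacity 29)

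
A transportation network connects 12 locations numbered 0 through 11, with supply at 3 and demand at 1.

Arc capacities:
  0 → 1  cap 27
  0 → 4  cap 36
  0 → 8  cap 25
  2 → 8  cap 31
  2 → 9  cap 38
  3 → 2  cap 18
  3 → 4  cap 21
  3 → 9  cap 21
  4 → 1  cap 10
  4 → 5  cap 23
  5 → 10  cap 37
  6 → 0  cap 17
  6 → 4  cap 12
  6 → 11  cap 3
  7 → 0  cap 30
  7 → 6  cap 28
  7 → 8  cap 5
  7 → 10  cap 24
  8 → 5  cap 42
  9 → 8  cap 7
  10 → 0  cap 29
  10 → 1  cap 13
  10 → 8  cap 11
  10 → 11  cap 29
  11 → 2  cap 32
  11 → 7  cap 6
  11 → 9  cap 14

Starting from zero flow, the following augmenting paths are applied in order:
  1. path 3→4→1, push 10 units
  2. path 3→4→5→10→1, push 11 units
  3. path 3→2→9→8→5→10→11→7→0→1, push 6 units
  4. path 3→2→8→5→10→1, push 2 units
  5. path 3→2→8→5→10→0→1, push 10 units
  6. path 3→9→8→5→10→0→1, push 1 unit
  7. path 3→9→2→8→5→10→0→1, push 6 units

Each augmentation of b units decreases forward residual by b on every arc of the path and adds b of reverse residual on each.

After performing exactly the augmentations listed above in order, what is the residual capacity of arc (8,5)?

Residual capacity of (8,5): 17

after path 1 (3→4→1, push 10): res(8,5)=42
after path 2 (3→4→5→10→1, push 11): res(8,5)=42
after path 3 (3→2→9→8→5→10→11→7→0→1, push 6): res(8,5)=36
after path 4 (3→2→8→5→10→1, push 2): res(8,5)=34
after path 5 (3→2→8→5→10→0→1, push 10): res(8,5)=24
after path 6 (3→9→8→5→10→0→1, push 1): res(8,5)=23
after path 7 (3→9→2→8→5→10→0→1, push 6): res(8,5)=17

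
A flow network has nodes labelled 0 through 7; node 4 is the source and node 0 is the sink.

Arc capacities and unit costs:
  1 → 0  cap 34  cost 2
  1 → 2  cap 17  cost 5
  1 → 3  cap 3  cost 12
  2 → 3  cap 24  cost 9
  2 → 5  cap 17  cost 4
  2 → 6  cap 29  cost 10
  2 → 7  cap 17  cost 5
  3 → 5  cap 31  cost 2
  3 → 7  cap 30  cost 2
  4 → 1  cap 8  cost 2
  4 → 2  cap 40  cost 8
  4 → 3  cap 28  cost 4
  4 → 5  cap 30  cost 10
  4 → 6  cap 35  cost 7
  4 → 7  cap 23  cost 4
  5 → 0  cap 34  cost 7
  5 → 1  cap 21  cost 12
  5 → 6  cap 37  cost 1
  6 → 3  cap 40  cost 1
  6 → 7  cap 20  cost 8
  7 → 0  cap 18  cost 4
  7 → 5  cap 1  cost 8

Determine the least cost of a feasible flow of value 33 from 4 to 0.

Minimum cost for 33 units: 267

shortest-cost path #1: 4→1→0 push 8 @ unit cost 4 (adds 32)
shortest-cost path #2: 4→7→0 push 18 @ unit cost 8 (adds 144)
shortest-cost path #3: 4→3→5→0 push 7 @ unit cost 13 (adds 91)
total cost = 267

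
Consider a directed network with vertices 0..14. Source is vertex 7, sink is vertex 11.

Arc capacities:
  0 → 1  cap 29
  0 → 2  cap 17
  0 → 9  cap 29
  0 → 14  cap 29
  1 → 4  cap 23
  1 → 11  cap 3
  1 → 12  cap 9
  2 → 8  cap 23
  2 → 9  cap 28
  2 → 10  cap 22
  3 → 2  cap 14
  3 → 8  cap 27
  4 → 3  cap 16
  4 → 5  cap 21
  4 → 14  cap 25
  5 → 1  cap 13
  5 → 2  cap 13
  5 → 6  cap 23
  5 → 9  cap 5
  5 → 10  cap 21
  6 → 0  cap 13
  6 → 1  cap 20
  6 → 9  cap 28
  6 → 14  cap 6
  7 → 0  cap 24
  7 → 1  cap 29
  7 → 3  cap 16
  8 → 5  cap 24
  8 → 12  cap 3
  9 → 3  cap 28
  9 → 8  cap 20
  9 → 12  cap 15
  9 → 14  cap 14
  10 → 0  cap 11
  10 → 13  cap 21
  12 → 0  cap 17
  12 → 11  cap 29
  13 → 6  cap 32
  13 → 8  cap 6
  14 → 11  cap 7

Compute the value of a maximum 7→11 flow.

augment #1: 7→1→11 bottleneck 3, total now 3
augment #2: 7→0→14→11 bottleneck 7, total now 10
augment #3: 7→1→12→11 bottleneck 9, total now 19
augment #4: 7→0→9→12→11 bottleneck 15, total now 34
augment #5: 7→3→8→12→11 bottleneck 3, total now 37

Maximum flow value: 37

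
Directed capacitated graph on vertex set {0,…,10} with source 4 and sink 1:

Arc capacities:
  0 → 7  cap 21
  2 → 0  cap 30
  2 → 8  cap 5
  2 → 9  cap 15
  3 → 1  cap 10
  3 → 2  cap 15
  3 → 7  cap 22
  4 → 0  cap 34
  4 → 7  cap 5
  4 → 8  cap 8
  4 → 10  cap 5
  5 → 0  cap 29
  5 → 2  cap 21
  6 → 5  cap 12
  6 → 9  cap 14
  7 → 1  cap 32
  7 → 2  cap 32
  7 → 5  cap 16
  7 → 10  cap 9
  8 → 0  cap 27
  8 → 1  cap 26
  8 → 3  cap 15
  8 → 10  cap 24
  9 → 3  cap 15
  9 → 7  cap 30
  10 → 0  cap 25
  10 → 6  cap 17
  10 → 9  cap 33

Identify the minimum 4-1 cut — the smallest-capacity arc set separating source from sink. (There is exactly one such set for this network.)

Min-cut arcs: {(0,7), (4,7), (4,8), (4,10)} (total capacity 39)

augment #1: 4→7→1 push 5
augment #2: 4→8→1 push 8
augment #3: 4→0→7→1 push 21
augment #4: 4→10→9→3→1 push 5
max flow = 39; residual-reachable set from 4 gives S-side
cut edges (S→T): {(0,7), (4,7), (4,8), (4,10)} total cap 39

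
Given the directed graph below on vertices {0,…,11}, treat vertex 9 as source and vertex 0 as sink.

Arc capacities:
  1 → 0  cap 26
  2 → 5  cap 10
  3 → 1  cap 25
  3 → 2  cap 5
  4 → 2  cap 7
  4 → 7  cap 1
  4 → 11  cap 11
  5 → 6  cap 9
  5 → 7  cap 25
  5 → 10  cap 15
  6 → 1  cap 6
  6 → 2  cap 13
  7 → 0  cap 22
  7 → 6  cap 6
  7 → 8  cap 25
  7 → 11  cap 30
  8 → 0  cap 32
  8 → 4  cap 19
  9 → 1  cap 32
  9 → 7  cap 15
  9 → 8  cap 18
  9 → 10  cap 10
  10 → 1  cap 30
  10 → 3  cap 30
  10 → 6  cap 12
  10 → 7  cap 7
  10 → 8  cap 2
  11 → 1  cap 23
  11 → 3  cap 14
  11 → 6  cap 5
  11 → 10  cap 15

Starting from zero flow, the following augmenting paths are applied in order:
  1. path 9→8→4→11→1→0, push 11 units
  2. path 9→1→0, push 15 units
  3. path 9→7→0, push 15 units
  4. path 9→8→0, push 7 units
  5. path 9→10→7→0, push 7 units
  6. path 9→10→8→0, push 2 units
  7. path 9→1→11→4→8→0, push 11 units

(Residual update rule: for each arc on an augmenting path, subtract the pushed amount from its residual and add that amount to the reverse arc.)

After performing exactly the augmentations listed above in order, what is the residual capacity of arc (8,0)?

after path 1 (9→8→4→11→1→0, push 11): res(8,0)=32
after path 2 (9→1→0, push 15): res(8,0)=32
after path 3 (9→7→0, push 15): res(8,0)=32
after path 4 (9→8→0, push 7): res(8,0)=25
after path 5 (9→10→7→0, push 7): res(8,0)=25
after path 6 (9→10→8→0, push 2): res(8,0)=23
after path 7 (9→1→11→4→8→0, push 11): res(8,0)=12

Residual capacity of (8,0): 12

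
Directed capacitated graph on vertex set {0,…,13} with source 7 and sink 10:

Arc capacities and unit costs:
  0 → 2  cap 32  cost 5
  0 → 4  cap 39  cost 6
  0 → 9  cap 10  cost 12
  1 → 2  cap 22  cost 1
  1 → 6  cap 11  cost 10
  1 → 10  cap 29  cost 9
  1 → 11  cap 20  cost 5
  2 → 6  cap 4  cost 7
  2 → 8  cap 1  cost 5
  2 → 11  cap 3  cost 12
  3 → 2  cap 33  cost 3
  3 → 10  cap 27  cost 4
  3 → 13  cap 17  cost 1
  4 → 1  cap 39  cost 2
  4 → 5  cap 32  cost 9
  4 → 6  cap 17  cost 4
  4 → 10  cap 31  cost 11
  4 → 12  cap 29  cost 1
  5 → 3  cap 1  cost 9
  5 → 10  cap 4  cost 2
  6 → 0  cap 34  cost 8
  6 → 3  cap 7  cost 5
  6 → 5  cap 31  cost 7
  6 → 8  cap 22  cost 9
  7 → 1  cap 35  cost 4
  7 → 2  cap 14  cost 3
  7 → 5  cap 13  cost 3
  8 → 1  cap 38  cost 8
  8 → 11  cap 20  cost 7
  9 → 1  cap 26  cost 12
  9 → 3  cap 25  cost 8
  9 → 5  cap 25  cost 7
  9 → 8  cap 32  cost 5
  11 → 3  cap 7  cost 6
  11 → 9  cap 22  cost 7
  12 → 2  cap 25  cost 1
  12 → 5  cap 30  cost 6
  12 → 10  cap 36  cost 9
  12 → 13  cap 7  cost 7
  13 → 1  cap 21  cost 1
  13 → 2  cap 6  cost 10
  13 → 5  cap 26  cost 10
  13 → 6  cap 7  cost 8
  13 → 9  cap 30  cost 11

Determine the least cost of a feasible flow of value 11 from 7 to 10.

shortest-cost path #1: 7→5→10 push 4 @ unit cost 5 (adds 20)
shortest-cost path #2: 7→1→10 push 7 @ unit cost 13 (adds 91)
total cost = 111

Minimum cost for 11 units: 111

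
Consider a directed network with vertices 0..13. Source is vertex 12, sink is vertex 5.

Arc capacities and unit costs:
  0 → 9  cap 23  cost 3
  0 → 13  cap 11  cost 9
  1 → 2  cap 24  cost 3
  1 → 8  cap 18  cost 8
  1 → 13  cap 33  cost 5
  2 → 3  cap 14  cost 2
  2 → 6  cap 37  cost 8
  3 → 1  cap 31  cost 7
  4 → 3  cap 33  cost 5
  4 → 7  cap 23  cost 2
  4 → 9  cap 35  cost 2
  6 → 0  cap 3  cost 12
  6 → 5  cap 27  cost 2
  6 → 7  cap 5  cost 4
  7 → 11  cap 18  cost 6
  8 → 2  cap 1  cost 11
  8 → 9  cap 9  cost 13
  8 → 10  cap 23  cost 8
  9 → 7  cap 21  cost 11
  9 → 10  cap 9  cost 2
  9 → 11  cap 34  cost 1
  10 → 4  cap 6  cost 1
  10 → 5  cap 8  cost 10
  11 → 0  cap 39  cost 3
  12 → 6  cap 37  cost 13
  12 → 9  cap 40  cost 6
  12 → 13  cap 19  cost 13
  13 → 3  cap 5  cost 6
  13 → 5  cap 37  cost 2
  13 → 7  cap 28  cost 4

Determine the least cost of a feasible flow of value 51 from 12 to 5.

Minimum cost for 51 units: 780

shortest-cost path #1: 12→13→5 push 19 @ unit cost 15 (adds 285)
shortest-cost path #2: 12→6→5 push 27 @ unit cost 15 (adds 405)
shortest-cost path #3: 12→9→10→5 push 5 @ unit cost 18 (adds 90)
total cost = 780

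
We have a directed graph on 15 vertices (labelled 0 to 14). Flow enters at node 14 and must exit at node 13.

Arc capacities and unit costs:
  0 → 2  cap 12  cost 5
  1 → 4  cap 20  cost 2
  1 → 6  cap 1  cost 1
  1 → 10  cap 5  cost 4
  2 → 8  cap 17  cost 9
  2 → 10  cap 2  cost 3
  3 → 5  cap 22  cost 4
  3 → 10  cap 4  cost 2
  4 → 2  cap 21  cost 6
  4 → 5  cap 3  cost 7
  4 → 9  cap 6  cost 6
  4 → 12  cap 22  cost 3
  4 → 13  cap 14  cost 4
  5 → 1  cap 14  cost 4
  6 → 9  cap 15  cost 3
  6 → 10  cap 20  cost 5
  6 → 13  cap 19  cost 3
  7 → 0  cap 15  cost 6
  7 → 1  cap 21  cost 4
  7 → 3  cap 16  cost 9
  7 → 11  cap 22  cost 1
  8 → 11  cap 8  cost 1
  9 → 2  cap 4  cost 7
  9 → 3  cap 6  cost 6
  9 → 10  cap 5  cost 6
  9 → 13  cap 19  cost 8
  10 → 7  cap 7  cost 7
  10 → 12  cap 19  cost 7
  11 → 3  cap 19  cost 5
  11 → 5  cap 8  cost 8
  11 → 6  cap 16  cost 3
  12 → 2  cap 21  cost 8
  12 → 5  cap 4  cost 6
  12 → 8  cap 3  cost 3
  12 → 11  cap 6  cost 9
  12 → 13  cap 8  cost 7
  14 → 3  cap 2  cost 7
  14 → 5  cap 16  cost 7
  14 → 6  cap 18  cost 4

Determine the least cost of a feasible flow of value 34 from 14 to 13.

shortest-cost path #1: 14→6→13 push 18 @ unit cost 7 (adds 126)
shortest-cost path #2: 14→5→1→6→13 push 1 @ unit cost 15 (adds 15)
shortest-cost path #3: 14→5→1→4→13 push 13 @ unit cost 17 (adds 221)
shortest-cost path #4: 14→3→10→12→13 push 2 @ unit cost 23 (adds 46)
total cost = 408

Minimum cost for 34 units: 408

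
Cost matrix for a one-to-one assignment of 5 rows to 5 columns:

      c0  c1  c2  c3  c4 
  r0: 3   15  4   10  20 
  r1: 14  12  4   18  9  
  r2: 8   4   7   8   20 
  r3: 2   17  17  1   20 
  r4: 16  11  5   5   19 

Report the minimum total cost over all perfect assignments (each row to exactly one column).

Minimum assignment cost: 22

optimal assignment: row0→col0 (cost 3), row1→col4 (cost 9), row2→col1 (cost 4), row3→col3 (cost 1), row4→col2 (cost 5)
total = 3 + 9 + 4 + 1 + 5 = 22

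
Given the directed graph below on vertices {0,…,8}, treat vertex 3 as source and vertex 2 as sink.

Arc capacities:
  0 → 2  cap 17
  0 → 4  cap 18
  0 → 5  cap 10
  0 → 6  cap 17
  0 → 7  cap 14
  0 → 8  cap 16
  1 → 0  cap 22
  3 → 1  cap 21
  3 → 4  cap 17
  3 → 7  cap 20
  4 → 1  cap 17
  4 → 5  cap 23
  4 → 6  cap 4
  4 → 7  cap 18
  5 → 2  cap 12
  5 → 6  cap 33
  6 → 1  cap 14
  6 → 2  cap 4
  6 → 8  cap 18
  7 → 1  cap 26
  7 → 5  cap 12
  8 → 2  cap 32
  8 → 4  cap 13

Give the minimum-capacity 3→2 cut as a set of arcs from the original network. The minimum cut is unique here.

Min-cut arcs: {(1,0), (3,4), (7,5)} (total capacity 51)

augment #1: 3→1→0→2 push 17
augment #2: 3→4→5→2 push 12
augment #3: 3→4→6→2 push 4
augment #4: 3→1→0→8→2 push 4
augment #5: 3→4→1→0→8→2 push 1
augment #6: 3→7→5→6→8→2 push 12
augment #7: 3→7→1→4→5→6→8→2 push 1
max flow = 51; residual-reachable set from 3 gives S-side
cut edges (S→T): {(1,0), (3,4), (7,5)} total cap 51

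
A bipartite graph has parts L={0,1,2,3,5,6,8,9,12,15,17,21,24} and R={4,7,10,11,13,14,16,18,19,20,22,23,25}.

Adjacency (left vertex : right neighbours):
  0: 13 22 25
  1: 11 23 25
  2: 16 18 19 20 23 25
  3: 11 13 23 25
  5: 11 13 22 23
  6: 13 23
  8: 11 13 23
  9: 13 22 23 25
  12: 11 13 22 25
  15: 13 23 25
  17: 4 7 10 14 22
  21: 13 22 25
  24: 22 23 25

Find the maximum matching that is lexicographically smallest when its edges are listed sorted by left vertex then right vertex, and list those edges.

Lex-smallest maximum matching: {(0,13), (1,11), (2,16), (3,23), (5,22), (9,25), (17,4)}

|M| = 7 (so the lex-smallest maximum matching has 7 edges)
process left vertices in ascending order; for each, take the smallest-labelled available neighbour that still permits 7 edges overall, or leave it unmatched if none does
lex-smallest matching: {0-13, 1-11, 2-16, 3-23, 5-22, 9-25, 17-4}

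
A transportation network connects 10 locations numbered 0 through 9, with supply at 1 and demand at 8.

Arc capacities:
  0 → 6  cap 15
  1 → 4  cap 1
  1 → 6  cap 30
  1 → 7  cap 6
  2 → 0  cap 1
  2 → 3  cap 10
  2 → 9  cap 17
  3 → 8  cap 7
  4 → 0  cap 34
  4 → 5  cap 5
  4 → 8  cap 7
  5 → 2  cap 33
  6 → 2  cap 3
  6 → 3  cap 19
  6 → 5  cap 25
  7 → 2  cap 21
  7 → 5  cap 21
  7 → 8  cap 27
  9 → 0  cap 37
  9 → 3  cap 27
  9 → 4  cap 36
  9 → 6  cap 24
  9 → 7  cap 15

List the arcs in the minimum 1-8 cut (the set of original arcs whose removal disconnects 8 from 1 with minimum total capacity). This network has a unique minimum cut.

Min-cut arcs: {(1,4), (1,7), (2,9), (3,8)} (total capacity 31)

augment #1: 1→4→8 push 1
augment #2: 1→7→8 push 6
augment #3: 1→6→3→8 push 7
augment #4: 1→6→2→9→4→8 push 3
augment #5: 1→6→5→2→9→4→8 push 3
augment #6: 1→6→5→2→9→7→8 push 11
max flow = 31; residual-reachable set from 1 gives S-side
cut edges (S→T): {(1,4), (1,7), (2,9), (3,8)} total cap 31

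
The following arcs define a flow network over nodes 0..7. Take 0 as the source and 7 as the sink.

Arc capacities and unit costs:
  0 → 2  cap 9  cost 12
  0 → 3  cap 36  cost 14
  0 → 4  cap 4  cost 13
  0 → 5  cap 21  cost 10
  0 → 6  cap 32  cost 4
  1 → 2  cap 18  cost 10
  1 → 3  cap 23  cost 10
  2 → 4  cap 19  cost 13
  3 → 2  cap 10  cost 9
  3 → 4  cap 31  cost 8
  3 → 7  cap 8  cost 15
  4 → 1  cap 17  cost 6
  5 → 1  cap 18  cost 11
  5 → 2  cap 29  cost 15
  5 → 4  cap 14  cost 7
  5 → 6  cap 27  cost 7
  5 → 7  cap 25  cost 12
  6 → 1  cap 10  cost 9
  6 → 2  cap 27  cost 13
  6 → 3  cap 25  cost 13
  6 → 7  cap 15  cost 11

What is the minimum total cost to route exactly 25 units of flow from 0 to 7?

shortest-cost path #1: 0→6→7 push 15 @ unit cost 15 (adds 225)
shortest-cost path #2: 0→5→7 push 10 @ unit cost 22 (adds 220)
total cost = 445

Minimum cost for 25 units: 445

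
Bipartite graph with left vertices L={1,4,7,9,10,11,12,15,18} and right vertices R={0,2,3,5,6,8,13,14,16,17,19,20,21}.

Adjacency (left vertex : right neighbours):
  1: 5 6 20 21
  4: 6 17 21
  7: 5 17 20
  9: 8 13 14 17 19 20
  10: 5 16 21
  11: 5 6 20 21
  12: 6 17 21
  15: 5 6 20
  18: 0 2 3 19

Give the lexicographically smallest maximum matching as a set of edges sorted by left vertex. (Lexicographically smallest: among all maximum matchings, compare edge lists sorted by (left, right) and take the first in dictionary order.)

Lex-smallest maximum matching: {(1,5), (4,6), (7,17), (9,8), (10,16), (11,20), (12,21), (18,0)}

|M| = 8 (so the lex-smallest maximum matching has 8 edges)
process left vertices in ascending order; for each, take the smallest-labelled available neighbour that still permits 8 edges overall, or leave it unmatched if none does
lex-smallest matching: {1-5, 4-6, 7-17, 9-8, 10-16, 11-20, 12-21, 18-0}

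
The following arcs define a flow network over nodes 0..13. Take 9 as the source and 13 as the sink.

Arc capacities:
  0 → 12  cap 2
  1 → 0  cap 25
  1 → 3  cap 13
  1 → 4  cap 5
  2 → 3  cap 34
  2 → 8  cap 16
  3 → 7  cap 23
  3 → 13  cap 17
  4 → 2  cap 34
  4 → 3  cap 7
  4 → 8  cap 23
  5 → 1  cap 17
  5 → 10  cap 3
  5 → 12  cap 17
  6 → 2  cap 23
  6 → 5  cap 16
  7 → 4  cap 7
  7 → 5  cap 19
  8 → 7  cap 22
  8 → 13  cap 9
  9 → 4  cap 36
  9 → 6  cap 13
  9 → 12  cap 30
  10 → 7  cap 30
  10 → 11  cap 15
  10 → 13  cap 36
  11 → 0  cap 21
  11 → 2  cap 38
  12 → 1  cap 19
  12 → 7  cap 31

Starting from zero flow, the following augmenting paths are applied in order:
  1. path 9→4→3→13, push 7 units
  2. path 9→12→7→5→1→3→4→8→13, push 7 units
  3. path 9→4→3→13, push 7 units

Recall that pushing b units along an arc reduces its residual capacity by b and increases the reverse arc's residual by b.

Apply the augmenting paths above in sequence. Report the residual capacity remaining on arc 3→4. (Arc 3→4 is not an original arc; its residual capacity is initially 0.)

after path 1 (9→4→3→13, push 7): res(3,4)=7
after path 2 (9→12→7→5→1→3→4→8→13, push 7): res(3,4)=0
after path 3 (9→4→3→13, push 7): res(3,4)=7

Residual capacity of (3,4): 7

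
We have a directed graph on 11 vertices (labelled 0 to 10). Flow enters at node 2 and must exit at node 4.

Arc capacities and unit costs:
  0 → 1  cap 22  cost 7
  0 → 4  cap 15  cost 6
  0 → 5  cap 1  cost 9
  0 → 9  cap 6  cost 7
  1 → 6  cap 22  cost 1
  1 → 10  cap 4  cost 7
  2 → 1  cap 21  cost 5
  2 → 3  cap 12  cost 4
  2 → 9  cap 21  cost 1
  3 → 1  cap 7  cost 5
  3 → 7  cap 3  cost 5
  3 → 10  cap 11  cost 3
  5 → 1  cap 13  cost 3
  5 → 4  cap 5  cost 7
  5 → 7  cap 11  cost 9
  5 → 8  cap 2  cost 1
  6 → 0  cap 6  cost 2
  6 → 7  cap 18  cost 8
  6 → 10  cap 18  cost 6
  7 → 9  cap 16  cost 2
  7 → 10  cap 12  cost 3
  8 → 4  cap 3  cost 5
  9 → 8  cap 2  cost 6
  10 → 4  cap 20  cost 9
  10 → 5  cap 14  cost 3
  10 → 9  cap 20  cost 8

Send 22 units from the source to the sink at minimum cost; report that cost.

Minimum cost for 22 units: 347

shortest-cost path #1: 2→9→8→4 push 2 @ unit cost 12 (adds 24)
shortest-cost path #2: 2→1→6→0→4 push 6 @ unit cost 14 (adds 84)
shortest-cost path #3: 2→3→10→4 push 11 @ unit cost 16 (adds 176)
shortest-cost path #4: 2→3→7→10→4 push 1 @ unit cost 21 (adds 21)
shortest-cost path #5: 2→1→10→4 push 2 @ unit cost 21 (adds 42)
total cost = 347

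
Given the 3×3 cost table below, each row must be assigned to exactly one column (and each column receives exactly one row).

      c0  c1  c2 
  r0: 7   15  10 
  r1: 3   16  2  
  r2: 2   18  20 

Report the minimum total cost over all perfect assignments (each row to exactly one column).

Minimum assignment cost: 19

optimal assignment: row0→col1 (cost 15), row1→col2 (cost 2), row2→col0 (cost 2)
total = 15 + 2 + 2 = 19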